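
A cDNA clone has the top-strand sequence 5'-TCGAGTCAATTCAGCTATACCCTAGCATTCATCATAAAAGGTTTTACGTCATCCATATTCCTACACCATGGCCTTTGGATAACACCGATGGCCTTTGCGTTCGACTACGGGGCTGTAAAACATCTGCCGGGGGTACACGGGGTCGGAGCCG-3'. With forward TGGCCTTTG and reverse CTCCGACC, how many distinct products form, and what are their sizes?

Two products: 80 bp, 60 bp

The forward primer TGGCCTTTG matches the top strand at positions 69–77, 89–97.
The reverse primer's reverse complement is GGTCGGAG, matching at positions 141–148.
Each forward site pairs with the reverse site to give a product ending at position 148: sizes 80, 60 bp.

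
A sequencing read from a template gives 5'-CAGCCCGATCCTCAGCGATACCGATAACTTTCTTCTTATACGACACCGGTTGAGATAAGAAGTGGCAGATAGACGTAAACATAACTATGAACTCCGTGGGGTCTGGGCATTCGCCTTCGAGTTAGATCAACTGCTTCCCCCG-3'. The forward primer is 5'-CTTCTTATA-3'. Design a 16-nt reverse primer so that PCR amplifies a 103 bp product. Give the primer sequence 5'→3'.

The forward primer binds at positions 32–40, so a 103 bp product ends at position 32 + 103 − 1 = 134.
The reverse primer anneals to the top strand over positions 119–134, i.e. to GAGTTAGATCAACTGC.
Its sequence written 5'→3' is the reverse complement: GCAGTTGATCTAACTC.

5'-GCAGTTGATCTAACTC-3'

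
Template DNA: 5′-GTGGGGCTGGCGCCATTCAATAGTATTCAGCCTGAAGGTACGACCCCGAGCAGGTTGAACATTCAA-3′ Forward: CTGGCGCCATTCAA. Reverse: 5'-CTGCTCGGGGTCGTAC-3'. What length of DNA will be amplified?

47 bp

The forward primer matches the template at positions 7–20.
The reverse primer's reverse complement is GTACGACCCCGAGCAG, which matches the template at positions 38–53.
The product runs from position 7 to position 53, so its length is 53 − 7 + 1 = 47 bp.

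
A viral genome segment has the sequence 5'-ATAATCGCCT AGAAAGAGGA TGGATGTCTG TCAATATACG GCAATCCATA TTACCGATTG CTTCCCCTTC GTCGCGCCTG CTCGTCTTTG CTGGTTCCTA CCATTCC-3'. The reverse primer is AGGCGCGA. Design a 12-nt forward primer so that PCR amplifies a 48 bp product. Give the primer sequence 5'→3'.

5'-CAATATACGGCA-3'

The reverse primer's reverse complement TCGCGCCT matches the template at positions 72–79, so the product ends at position 79.
A 48 bp product then starts at position 79 − 48 + 1 = 32.
The forward primer is identical to the top strand there: CAATATACGGCA.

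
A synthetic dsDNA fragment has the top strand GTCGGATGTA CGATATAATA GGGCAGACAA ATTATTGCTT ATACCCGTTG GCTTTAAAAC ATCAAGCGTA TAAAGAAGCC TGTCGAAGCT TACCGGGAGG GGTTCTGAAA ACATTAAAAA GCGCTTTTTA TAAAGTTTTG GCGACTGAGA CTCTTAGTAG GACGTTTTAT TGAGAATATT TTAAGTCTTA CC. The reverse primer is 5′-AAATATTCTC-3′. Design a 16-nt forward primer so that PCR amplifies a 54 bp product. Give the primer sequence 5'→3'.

The reverse primer's reverse complement GAGAATATTT matches the template at positions 172–181, so the product ends at position 181.
A 54 bp product then starts at position 181 − 54 + 1 = 128.
The forward primer is identical to the top strand there: TTATAAAGTTTTGGCG.

5'-TTATAAAGTTTTGGCG-3'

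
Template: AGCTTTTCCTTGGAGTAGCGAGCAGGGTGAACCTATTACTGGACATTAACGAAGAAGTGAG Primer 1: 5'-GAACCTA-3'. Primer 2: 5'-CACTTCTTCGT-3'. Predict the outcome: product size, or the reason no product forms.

Yes — a 31 bp product.

Primer 1 (GAACCTA) matches the top strand at positions 29–35; it acts as a forward primer.
Primer 2's reverse complement is ACGAAGAAGTG, matching the top strand at positions 49–59; it acts as a reverse primer.
The 3' ends face each other across positions 29–59, giving a 31 bp product.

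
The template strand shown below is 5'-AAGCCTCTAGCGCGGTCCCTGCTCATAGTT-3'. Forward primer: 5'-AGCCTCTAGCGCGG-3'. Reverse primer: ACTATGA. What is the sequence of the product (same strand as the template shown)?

Scanning the template, AGCCTCTAGCGCGG occurs at positions 2–15; this primer anneals to the bottom strand there with its 3' end pointing downstream.
Taking the reverse complement of ACTATGA gives TCATAGT, found at positions 23–29 on the template; the primer anneals here to the top strand with its 3' end pointing upstream.
The product is the template from position 2 through 29 (28 bp).

5'-AGCCTCTAGCGCGGTCCCTGCTCATAGT-3'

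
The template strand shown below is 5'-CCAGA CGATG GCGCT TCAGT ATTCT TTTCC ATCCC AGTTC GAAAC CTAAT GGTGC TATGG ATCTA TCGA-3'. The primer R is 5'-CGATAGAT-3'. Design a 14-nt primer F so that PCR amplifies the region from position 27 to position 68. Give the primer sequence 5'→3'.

The reverse primer's reverse complement ATCTATCG matches the template at positions 61–68; the product starts at position 27.
The forward primer is identical to the top strand over positions 27–40: TTCCATCCCAGTTC.

5'-TTCCATCCCAGTTC-3'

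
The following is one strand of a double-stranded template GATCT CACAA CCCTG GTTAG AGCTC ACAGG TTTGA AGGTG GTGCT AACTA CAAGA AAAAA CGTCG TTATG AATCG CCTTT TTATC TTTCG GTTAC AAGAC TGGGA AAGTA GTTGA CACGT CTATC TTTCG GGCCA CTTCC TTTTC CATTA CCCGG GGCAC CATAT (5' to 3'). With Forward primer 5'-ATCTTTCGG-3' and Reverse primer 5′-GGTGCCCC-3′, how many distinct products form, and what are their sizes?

Two products: 79 bp, 39 bp

The forward primer ATCTTTCGG matches the top strand at positions 83–91, 123–131.
The reverse primer's reverse complement is GGGGCACC, matching at positions 154–161.
Each forward site pairs with the reverse site to give a product ending at position 161: sizes 79, 39 bp.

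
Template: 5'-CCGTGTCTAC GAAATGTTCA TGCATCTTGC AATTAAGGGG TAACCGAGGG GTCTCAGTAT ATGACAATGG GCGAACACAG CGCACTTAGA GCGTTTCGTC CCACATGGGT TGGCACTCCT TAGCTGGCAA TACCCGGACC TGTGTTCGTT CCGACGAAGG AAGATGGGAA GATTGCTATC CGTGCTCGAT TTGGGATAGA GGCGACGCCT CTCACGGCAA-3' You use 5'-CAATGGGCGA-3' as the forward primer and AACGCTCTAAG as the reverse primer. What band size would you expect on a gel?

31 bp

Scanning the template, CAATGGGCGA occurs at positions 65–74; this primer anneals to the bottom strand there with its 3' end pointing downstream.
Reverse complement of the reverse primer: CTTAGAGCGTT. This occurs on the top strand at positions 85–95.
Amplicon spans positions 65–95: 31 bp.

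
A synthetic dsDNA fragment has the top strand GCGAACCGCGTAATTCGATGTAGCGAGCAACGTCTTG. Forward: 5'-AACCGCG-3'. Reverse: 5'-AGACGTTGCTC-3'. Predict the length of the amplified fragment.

32 bp

Scanning the template, AACCGCG occurs at positions 4–10; this primer anneals to the bottom strand there with its 3' end pointing downstream.
Reverse complement of the reverse primer: GAGCAACGTCT. This occurs on the top strand at positions 25–35.
Product length = (reverse-primer end) − (forward-primer start) + 1 = 35 − 4 + 1 = 32 bp.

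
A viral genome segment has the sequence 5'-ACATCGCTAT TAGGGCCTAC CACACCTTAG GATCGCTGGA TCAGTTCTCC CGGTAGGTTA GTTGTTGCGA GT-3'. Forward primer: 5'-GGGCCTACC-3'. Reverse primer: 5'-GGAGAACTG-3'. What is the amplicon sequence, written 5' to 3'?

Forward primer GGGCCTACC is found on the top strand at positions 13–21.
The reverse primer's reverse complement is CAGTTCTCC, which matches the template at positions 42–50.
The product is the template from position 13 through 50 (38 bp).

5'-GGGCCTACCACACCTTAGGATCGCTGGATCAGTTCTCC-3'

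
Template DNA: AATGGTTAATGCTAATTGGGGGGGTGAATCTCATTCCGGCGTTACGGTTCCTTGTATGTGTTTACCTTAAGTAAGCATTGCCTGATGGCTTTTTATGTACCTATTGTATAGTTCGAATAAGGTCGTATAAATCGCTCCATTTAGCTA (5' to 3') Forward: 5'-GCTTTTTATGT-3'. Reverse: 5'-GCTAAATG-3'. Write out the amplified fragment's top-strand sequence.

5'-GCTTTTTATGTACCTATTGTATAGTTCGAATAAGGTCGTATAAATCGCTCCATTTAGC-3'

The forward primer matches the template at positions 88–98.
Reverse complement of the reverse primer: CATTTAGC. This occurs on the top strand at positions 138–145.
The product is the template from position 88 through 145 (58 bp).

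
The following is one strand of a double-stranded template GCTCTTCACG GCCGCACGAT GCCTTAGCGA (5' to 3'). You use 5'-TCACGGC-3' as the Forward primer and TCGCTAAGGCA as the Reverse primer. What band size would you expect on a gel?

Scanning the template, TCACGGC occurs at positions 6–12; this primer anneals to the bottom strand there with its 3' end pointing downstream.
The reverse primer's reverse complement is TGCCTTAGCGA, which matches the template at positions 20–30.
Amplicon spans positions 6–30: 25 bp.

25 bp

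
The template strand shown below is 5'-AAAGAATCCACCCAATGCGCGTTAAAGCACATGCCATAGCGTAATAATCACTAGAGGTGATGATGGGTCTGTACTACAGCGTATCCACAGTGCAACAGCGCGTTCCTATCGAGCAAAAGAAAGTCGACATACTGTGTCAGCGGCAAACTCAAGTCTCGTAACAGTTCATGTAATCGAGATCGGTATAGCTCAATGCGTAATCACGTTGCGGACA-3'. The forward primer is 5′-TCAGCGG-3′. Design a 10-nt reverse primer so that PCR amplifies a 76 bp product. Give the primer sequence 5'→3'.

5'-TCCGCAACGT-3'

The forward primer binds at positions 137–143, so a 76 bp product ends at position 137 + 76 − 1 = 212.
The reverse primer anneals to the top strand over positions 203–212, i.e. to ACGTTGCGGA.
Its sequence written 5'→3' is the reverse complement: TCCGCAACGT.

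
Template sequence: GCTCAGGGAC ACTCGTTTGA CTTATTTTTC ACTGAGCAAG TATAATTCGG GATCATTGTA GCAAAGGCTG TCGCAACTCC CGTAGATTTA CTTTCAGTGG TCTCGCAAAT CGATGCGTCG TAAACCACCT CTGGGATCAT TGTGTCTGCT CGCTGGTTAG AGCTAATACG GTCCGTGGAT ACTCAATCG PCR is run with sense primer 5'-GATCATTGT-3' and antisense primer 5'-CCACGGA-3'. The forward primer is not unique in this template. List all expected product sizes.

128 bp, 44 bp

The forward primer GATCATTGT matches the top strand at positions 51–59, 135–143.
The reverse primer's reverse complement is TCCGTGG, matching at positions 172–178.
Each forward site pairs with the reverse site to give a product ending at position 178: sizes 128, 44 bp.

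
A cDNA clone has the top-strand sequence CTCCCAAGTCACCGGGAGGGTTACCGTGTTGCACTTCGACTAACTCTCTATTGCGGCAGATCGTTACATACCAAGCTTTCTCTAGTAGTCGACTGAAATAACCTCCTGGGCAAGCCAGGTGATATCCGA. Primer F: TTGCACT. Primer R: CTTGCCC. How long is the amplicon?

86 bp

Scanning the template, TTGCACT occurs at positions 29–35; this primer anneals to the bottom strand there with its 3' end pointing downstream.
Taking the reverse complement of CTTGCCC gives GGGCAAG, found at positions 108–114 on the template; the primer anneals here to the top strand with its 3' end pointing upstream.
The product runs from position 29 to position 114, so its length is 114 − 29 + 1 = 86 bp.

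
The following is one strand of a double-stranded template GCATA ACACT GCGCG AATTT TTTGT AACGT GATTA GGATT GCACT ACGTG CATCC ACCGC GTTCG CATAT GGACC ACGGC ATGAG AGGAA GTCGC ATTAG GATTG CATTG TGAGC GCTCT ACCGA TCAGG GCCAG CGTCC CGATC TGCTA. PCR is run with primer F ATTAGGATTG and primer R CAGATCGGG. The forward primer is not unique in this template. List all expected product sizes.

116 bp, 52 bp

The forward primer ATTAGGATTG matches the top strand at positions 32–41, 96–105.
The reverse primer's reverse complement is CCCGATCTG, matching at positions 139–147.
Each forward site pairs with the reverse site to give a product ending at position 147: sizes 116, 52 bp.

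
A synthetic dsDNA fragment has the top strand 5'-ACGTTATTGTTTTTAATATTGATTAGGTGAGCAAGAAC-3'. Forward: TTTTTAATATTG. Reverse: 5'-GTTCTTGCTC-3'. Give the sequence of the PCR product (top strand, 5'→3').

Forward primer TTTTTAATATTG is found on the top strand at positions 10–21.
The reverse primer's reverse complement is GAGCAAGAAC, which matches the template at positions 29–38.
The product is the template from position 10 through 38 (29 bp).

5'-TTTTTAATATTGATTAGGTGAGCAAGAAC-3'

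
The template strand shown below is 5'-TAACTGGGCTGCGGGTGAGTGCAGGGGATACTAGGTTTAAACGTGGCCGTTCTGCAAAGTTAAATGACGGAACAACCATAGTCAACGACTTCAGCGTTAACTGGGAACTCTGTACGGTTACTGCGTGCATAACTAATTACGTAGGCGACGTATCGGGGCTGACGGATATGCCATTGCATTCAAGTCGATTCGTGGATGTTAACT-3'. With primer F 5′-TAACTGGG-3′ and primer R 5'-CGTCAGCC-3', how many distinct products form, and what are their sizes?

Two products: 164 bp, 67 bp

The forward primer TAACTGGG matches the top strand at positions 1–8, 98–105.
The reverse primer's reverse complement is GGCTGACG, matching at positions 157–164.
Each forward site pairs with the reverse site to give a product ending at position 164: sizes 164, 67 bp.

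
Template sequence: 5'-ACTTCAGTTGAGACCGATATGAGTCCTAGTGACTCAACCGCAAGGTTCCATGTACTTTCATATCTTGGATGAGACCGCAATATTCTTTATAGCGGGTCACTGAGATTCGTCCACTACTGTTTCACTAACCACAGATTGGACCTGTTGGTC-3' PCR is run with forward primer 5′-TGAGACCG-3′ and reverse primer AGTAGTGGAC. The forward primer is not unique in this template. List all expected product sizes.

The forward primer TGAGACCG matches the top strand at positions 9–16, 70–77.
The reverse primer's reverse complement is GTCCACTACT, matching at positions 109–118.
Each forward site pairs with the reverse site to give a product ending at position 118: sizes 110, 49 bp.

110 bp, 49 bp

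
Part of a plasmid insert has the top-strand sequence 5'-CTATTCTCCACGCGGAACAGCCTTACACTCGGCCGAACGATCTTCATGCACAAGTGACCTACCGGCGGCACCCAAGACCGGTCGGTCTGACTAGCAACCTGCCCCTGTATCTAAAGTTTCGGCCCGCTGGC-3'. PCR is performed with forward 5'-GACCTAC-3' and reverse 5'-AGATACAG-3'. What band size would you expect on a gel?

The forward primer matches the template at positions 56–62.
The reverse primer's reverse complement is CTGTATCT, which matches the template at positions 105–112.
Amplicon spans positions 56–112: 57 bp.

57 bp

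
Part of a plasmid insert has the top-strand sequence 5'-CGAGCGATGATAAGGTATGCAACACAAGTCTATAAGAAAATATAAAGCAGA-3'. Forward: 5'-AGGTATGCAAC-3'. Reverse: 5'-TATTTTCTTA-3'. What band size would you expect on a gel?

30 bp

The forward primer matches the template at positions 13–23.
Reverse complement of the reverse primer: TAAGAAAATA. This occurs on the top strand at positions 33–42.
Product length = (reverse-primer end) − (forward-primer start) + 1 = 42 − 13 + 1 = 30 bp.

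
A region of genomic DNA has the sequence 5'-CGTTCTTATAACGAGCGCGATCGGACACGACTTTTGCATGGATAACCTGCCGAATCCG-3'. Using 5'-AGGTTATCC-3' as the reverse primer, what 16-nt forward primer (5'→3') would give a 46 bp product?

The reverse primer's reverse complement GGATAACCT matches the template at positions 40–48, so the product ends at position 48.
A 46 bp product then starts at position 48 − 46 + 1 = 3.
The forward primer is identical to the top strand there: TTCTTATAACGAGCGC.

5'-TTCTTATAACGAGCGC-3'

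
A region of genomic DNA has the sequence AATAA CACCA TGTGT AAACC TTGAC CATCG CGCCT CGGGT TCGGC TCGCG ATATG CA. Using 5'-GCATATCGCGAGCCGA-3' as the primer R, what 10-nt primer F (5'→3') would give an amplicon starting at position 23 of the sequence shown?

5'-GACCATCGCG-3'

The reverse primer's reverse complement TCGGCTCGCGATATGC matches the template at positions 41–56; the product starts at position 23.
The forward primer is identical to the top strand over positions 23–32: GACCATCGCG.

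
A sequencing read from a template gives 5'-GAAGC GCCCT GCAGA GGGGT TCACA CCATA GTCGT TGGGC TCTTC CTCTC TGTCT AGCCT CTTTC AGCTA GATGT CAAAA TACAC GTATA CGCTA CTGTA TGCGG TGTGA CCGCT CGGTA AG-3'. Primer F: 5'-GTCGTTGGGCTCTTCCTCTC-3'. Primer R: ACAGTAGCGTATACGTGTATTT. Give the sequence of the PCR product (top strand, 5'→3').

Scanning the template, GTCGTTGGGCTCTTCCTCTC occurs at positions 31–50; this primer anneals to the bottom strand there with its 3' end pointing downstream.
Reverse complement of the reverse primer: AAATACACGTATACGCTACTGT. This occurs on the top strand at positions 78–99.
The product is the template from position 31 through 99 (69 bp).

5'-GTCGTTGGGCTCTTCCTCTCTGTCTAGCCTCTTTCAGCTAGATGTCAAAATACACGTATACGCTACTGT-3'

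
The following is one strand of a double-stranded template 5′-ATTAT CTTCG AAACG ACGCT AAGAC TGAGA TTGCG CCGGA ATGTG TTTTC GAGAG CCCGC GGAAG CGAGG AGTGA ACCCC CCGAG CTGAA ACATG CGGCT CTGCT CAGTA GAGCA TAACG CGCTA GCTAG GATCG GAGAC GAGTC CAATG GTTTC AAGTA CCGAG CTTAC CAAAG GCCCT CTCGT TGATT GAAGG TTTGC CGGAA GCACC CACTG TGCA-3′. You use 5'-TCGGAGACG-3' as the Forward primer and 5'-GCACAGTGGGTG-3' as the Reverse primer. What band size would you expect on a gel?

Scanning the template, TCGGAGACG occurs at positions 133–141; this primer anneals to the bottom strand there with its 3' end pointing downstream.
Taking the reverse complement of GCACAGTGGGTG gives CACCCACTGTGC, found at positions 207–218 on the template; the primer anneals here to the top strand with its 3' end pointing upstream.
Product length = (reverse-primer end) − (forward-primer start) + 1 = 218 − 133 + 1 = 86 bp.

86 bp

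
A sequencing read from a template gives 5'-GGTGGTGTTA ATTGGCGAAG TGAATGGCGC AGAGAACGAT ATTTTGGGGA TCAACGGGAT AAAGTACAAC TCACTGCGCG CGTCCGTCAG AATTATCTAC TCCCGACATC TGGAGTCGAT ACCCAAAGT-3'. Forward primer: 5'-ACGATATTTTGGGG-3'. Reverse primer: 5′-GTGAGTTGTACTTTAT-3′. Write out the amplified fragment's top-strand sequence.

Forward primer ACGATATTTTGGGG is found on the top strand at positions 36–49.
Reverse complement of the reverse primer: ATAAAGTACAACTCAC. This occurs on the top strand at positions 59–74.
The product is the template from position 36 through 74 (39 bp).

5'-ACGATATTTTGGGGATCAACGGGATAAAGTACAACTCAC-3'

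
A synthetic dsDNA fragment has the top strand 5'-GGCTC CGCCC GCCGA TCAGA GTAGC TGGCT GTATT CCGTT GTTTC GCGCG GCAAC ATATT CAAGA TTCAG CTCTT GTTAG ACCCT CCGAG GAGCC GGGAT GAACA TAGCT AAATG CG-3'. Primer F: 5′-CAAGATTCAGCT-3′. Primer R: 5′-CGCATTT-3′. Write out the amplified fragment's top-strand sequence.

5'-CAAGATTCAGCTCTTGTTAGACCCTCCGAGGAGCCGGGATGAACATAGCTAAATGCG-3'

Scanning the template, CAAGATTCAGCT occurs at positions 61–72; this primer anneals to the bottom strand there with its 3' end pointing downstream.
Reverse complement of the reverse primer: AAATGCG. This occurs on the top strand at positions 111–117.
The product is the template from position 61 through 117 (57 bp).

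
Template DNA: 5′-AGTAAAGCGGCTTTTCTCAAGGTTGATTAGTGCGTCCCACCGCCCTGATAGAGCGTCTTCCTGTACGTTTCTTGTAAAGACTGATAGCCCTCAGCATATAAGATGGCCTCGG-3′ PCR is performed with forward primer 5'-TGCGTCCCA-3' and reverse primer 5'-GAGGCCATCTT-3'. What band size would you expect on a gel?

Scanning the template, TGCGTCCCA occurs at positions 31–39; this primer anneals to the bottom strand there with its 3' end pointing downstream.
Taking the reverse complement of GAGGCCATCTT gives AAGATGGCCTC, found at positions 100–110 on the template; the primer anneals here to the top strand with its 3' end pointing upstream.
Amplicon spans positions 31–110: 80 bp.

80 bp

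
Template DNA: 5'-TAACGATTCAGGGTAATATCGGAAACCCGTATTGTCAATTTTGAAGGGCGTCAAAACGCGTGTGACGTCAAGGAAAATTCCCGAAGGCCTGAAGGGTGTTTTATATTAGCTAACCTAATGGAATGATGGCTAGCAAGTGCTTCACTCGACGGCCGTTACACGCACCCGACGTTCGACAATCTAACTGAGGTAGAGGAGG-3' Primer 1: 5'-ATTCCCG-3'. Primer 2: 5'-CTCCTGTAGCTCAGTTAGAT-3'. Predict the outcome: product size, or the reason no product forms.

No product — primer 2 has no binding site in the template.

Primer 2 (CTCCTGTAGCTCAGTTAGAT) does not match the top strand, and its reverse complement ATCTAACTGAGCTACAGGAG does not match either.
With no annealing site for primer 2, no amplification occurs.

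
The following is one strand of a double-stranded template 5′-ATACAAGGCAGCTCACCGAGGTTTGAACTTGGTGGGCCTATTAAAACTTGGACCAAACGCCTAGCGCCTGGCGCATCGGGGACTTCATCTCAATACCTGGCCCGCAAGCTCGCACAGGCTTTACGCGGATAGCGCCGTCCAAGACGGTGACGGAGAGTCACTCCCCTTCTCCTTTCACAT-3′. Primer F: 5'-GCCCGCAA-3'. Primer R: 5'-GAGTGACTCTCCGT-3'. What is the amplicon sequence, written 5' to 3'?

Scanning the template, GCCCGCAA occurs at positions 100–107; this primer anneals to the bottom strand there with its 3' end pointing downstream.
Taking the reverse complement of GAGTGACTCTCCGT gives ACGGAGAGTCACTC, found at positions 150–163 on the template; the primer anneals here to the top strand with its 3' end pointing upstream.
The product is the template from position 100 through 163 (64 bp).

5'-GCCCGCAAGCTCGCACAGGCTTTACGCGGATAGCGCCGTCCAAGACGGTGACGGAGAGTCACTC-3'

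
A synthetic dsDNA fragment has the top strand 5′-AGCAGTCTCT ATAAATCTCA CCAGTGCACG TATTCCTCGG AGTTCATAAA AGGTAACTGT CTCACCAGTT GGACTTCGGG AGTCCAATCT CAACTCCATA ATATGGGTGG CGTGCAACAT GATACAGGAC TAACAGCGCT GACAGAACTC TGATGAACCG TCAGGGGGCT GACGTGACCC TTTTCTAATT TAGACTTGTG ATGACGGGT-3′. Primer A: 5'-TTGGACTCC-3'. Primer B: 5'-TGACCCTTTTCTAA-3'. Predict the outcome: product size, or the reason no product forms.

Primer A (TTGGACTCC) has reverse complement GGAGTCCAA, which matches the top strand at positions 79–87; primer A anneals to the top strand there with its 3' end pointing upstream toward position 79.
Primer B (TGACCCTTTTCTAA) matches the top strand directly at positions 175–188; it anneals to the bottom strand with its 3' end pointing downstream toward position 188.
The 3' ends diverge (primer A extends toward position 1, primer B toward position 209), so the primers never converge on a shared product.

No product — the primers' 3' ends point away from each other.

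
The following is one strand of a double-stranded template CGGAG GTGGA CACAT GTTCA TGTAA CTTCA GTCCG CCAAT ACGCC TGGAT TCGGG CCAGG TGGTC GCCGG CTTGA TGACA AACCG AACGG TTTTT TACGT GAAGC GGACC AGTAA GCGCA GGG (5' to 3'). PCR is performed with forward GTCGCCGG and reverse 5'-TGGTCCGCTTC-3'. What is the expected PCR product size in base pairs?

49 bp

Forward primer GTCGCCGG is found on the top strand at positions 63–70.
The reverse primer's reverse complement is GAAGCGGACCA, which matches the template at positions 101–111.
The product runs from position 63 to position 111, so its length is 111 − 63 + 1 = 49 bp.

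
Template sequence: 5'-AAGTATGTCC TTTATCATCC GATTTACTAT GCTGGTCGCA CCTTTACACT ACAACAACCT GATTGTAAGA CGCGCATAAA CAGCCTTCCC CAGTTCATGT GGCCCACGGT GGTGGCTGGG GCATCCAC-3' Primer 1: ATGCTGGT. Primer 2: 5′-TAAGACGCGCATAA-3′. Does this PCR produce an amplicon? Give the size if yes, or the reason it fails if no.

Primer 1 (ATGCTGGT) matches the top strand at positions 29–36 (3' end points downstream).
Primer 2 (TAAGACGCGCATAA) also matches the top strand directly, at positions 66–79 — its reverse complement TTATGCGCGTCTTA is not present.
Both primers anneal to the bottom strand with 3' ends pointing the same way, so neither can prime synthesis back toward the other.

No product — both primers anneal to the same strand and extend in the same direction.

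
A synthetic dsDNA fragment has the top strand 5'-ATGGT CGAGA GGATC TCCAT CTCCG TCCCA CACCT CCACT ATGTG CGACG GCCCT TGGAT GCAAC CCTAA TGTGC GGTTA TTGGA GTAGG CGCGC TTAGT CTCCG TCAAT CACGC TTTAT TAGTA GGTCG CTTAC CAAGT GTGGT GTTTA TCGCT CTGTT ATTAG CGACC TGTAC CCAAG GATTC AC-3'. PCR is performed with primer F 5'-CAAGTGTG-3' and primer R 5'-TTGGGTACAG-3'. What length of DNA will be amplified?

The forward primer matches the template at positions 136–143.
Taking the reverse complement of TTGGGTACAG gives CTGTACCCAA, found at positions 170–179 on the template; the primer anneals here to the top strand with its 3' end pointing upstream.
Product length = (reverse-primer end) − (forward-primer start) + 1 = 179 − 136 + 1 = 44 bp.

44 bp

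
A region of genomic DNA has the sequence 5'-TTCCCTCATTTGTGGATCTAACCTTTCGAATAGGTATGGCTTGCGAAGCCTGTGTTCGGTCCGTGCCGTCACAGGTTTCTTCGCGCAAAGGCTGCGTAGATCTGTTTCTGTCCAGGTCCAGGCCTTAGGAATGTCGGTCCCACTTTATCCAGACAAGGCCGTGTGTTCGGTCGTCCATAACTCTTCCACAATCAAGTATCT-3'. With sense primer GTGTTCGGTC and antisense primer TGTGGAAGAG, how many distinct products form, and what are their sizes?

The forward primer GTGTTCGGTC matches the top strand at positions 52–61, 163–172.
The reverse primer's reverse complement is CTCTTCCACA, matching at positions 181–190.
Each forward site pairs with the reverse site to give a product ending at position 190: sizes 139, 28 bp.

Two products: 139 bp, 28 bp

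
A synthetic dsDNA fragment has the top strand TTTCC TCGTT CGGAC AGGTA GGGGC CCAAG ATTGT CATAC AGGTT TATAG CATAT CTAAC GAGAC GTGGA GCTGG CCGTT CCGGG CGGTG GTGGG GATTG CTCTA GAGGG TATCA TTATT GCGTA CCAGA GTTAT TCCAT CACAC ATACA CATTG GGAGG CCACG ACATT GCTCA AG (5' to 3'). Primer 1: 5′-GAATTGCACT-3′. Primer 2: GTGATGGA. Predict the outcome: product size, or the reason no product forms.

No product — primer 1 has no binding site in the template.

Primer 1 (GAATTGCACT) does not match the top strand, and its reverse complement AGTGCAATTC does not match either.
With no annealing site for primer 1, no amplification occurs.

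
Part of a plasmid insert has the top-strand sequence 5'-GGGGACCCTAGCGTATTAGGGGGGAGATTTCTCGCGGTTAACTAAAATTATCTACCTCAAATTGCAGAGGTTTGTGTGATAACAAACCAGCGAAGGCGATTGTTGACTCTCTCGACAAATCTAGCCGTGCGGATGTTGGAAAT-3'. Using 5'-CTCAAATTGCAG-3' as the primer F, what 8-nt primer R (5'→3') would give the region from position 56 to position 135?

5'-CATCCGCA-3'

The product's 3' end on the top strand is position 135.
The reverse primer anneals to the top strand over positions 128–135, i.e. to TGCGGATG.
Its sequence written 5'→3' is the reverse complement: CATCCGCA.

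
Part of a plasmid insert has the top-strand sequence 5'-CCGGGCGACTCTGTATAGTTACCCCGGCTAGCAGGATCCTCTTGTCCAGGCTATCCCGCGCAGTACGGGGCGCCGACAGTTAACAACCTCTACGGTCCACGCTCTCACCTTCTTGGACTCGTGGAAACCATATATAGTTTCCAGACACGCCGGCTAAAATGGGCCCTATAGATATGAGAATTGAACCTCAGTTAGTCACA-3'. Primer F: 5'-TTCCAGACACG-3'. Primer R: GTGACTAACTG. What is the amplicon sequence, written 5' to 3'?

5'-TTCCAGACACGCCGGCTAAAATGGGCCCTATAGATATGAGAATTGAACCTCAGTTAGTCAC-3'

Forward primer TTCCAGACACG is found on the top strand at positions 139–149.
The reverse primer's reverse complement is CAGTTAGTCAC, which matches the template at positions 189–199.
The product is the template from position 139 through 199 (61 bp).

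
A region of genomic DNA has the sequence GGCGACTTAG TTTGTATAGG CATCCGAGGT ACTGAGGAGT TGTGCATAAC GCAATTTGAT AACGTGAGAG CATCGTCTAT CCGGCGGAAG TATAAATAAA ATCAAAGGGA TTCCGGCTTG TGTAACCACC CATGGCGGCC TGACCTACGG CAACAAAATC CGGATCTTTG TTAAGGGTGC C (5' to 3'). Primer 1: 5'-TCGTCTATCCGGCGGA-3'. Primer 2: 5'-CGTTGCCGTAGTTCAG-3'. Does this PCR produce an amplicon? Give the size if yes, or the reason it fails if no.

Primer 2 (CGTTGCCGTAGTTCAG) does not match the top strand, and its reverse complement CTGAACTACGGCAACG does not match either.
With no annealing site for primer 2, no amplification occurs.

No product — primer 2 has no binding site in the template.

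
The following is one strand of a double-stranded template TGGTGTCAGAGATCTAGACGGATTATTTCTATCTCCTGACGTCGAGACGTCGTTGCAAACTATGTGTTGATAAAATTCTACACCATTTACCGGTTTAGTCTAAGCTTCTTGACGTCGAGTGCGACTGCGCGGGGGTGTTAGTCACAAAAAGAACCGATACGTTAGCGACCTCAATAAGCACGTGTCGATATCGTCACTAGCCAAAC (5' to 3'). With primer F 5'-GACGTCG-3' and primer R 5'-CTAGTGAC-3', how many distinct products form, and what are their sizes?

The forward primer GACGTCG matches the top strand at positions 38–44, 46–52, 111–117.
The reverse primer's reverse complement is GTCACTAG, matching at positions 193–200.
Each forward site pairs with the reverse site to give a product ending at position 200: sizes 163, 155, 90 bp.

Three products: 163 bp, 155 bp, 90 bp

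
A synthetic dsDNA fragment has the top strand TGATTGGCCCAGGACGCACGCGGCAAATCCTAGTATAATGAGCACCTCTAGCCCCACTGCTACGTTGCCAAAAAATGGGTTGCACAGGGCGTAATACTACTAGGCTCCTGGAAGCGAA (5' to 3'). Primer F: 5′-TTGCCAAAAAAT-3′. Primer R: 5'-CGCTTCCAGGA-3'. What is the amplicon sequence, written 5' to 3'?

Scanning the template, TTGCCAAAAAAT occurs at positions 65–76; this primer anneals to the bottom strand there with its 3' end pointing downstream.
The reverse primer's reverse complement is TCCTGGAAGCG, which matches the template at positions 106–116.
The product is the template from position 65 through 116 (52 bp).

5'-TTGCCAAAAAATGGGTTGCACAGGGCGTAATACTACTAGGCTCCTGGAAGCG-3'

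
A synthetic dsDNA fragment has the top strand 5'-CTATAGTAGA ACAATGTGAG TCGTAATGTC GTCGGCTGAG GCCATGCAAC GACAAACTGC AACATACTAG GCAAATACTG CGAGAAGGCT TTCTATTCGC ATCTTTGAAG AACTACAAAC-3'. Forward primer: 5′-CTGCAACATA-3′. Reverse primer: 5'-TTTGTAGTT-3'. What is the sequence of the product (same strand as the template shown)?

The forward primer matches the template at positions 57–66.
Taking the reverse complement of TTTGTAGTT gives AACTACAAA, found at positions 111–119 on the template; the primer anneals here to the top strand with its 3' end pointing upstream.
The product is the template from position 57 through 119 (63 bp).

5'-CTGCAACATACTAGGCAAATACTGCGAGAAGGCTTTCTATTCGCATCTTTGAAGAACTACAAA-3'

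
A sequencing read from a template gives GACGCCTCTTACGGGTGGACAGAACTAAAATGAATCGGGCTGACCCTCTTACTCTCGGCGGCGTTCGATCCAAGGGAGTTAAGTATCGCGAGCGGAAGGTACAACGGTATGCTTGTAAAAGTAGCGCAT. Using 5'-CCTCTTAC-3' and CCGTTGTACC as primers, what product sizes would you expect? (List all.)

103 bp, 63 bp

The forward primer CCTCTTAC matches the top strand at positions 5–12, 45–52.
The reverse primer's reverse complement is GGTACAACGG, matching at positions 98–107.
Each forward site pairs with the reverse site to give a product ending at position 107: sizes 103, 63 bp.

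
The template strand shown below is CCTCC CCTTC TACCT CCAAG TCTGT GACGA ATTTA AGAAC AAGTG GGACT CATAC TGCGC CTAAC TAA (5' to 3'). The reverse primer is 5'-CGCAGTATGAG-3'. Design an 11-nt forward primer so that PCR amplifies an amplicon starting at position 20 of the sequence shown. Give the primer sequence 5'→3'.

The reverse primer's reverse complement CTCATACTGCG matches the template at positions 49–59; the product starts at position 20.
The forward primer is identical to the top strand over positions 20–30: GTCTGTGACGA.

5'-GTCTGTGACGA-3'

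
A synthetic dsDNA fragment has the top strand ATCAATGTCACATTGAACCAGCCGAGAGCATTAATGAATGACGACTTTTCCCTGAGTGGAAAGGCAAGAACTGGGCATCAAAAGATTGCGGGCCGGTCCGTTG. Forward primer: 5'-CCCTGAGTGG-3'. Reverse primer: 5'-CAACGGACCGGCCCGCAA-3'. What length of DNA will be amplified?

54 bp

The forward primer matches the template at positions 50–59.
Reverse complement of the reverse primer: TTGCGGGCCGGTCCGTTG. This occurs on the top strand at positions 86–103.
The product runs from position 50 to position 103, so its length is 103 − 50 + 1 = 54 bp.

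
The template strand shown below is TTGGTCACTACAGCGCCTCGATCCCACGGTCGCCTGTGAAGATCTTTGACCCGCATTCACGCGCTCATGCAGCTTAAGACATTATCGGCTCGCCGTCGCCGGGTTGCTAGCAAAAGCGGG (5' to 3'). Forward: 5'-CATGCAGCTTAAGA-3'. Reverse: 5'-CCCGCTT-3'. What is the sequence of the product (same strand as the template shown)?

5'-CATGCAGCTTAAGACATTATCGGCTCGCCGTCGCCGGGTTGCTAGCAAAAGCGGG-3'

Forward primer CATGCAGCTTAAGA is found on the top strand at positions 66–79.
Reverse complement of the reverse primer: AAGCGGG. This occurs on the top strand at positions 114–120.
The product is the template from position 66 through 120 (55 bp).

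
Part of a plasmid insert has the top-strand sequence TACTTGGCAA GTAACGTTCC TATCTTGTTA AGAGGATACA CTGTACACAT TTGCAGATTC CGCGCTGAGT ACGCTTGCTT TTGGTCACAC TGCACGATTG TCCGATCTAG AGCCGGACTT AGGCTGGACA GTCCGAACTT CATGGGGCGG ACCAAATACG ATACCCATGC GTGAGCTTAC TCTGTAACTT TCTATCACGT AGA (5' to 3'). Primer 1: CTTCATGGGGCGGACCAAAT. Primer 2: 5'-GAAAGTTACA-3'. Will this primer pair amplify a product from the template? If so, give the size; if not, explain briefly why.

Primer 1 (CTTCATGGGGCGGACCAAAT) matches the top strand at positions 138–157; it acts as a forward primer.
Primer 2's reverse complement is TGTAACTTTC, matching the top strand at positions 183–192; it acts as a reverse primer.
The 3' ends face each other across positions 138–192, giving a 55 bp product.

Yes — a 55 bp product.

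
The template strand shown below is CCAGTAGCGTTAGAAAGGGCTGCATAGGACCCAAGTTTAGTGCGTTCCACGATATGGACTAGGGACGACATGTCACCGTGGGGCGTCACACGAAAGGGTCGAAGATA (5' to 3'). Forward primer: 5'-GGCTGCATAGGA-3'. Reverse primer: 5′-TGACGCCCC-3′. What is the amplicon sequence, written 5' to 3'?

5'-GGCTGCATAGGACCCAAGTTTAGTGCGTTCCACGATATGGACTAGGGACGACATGTCACCGTGGGGCGTCA-3'

The forward primer matches the template at positions 18–29.
The reverse primer's reverse complement is GGGGCGTCA, which matches the template at positions 80–88.
The product is the template from position 18 through 88 (71 bp).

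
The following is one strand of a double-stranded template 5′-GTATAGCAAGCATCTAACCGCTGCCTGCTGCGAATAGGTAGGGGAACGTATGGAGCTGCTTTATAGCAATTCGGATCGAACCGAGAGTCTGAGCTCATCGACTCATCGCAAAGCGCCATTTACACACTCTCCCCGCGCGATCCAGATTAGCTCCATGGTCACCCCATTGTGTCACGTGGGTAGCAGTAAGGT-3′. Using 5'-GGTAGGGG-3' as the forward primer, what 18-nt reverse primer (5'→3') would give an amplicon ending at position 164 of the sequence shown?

5'-GGGTGACCATGGAGCTAA-3'

The forward primer binds at positions 37–44; the product's 3' end on the top strand is position 164.
The reverse primer anneals to the top strand over positions 147–164, i.e. to TTAGCTCCATGGTCACCC.
Its sequence written 5'→3' is the reverse complement: GGGTGACCATGGAGCTAA.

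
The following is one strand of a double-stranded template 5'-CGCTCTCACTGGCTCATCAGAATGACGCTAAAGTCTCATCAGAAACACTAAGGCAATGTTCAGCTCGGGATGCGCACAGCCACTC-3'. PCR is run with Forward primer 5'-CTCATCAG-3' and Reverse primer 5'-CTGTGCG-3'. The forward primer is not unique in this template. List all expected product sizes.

The forward primer CTCATCAG matches the top strand at positions 13–20, 35–42.
The reverse primer's reverse complement is CGCACAG, matching at positions 73–79.
Each forward site pairs with the reverse site to give a product ending at position 79: sizes 67, 45 bp.

67 bp, 45 bp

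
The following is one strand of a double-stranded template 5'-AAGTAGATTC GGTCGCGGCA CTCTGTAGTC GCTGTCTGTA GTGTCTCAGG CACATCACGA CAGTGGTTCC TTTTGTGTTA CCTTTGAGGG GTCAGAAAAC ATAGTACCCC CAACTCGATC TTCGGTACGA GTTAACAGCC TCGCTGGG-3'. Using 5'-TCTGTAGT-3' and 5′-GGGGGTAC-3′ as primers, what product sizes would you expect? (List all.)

90 bp, 77 bp

The forward primer TCTGTAGT matches the top strand at positions 22–29, 35–42.
The reverse primer's reverse complement is GTACCCCC, matching at positions 104–111.
Each forward site pairs with the reverse site to give a product ending at position 111: sizes 90, 77 bp.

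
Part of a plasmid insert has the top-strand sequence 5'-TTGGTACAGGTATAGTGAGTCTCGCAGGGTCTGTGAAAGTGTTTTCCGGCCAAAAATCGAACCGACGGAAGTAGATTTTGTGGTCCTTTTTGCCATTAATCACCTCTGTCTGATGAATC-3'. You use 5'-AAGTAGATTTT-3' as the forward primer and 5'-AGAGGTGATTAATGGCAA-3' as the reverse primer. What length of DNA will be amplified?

The forward primer matches the template at positions 69–79.
Taking the reverse complement of AGAGGTGATTAATGGCAA gives TTGCCATTAATCACCTCT, found at positions 90–107 on the template; the primer anneals here to the top strand with its 3' end pointing upstream.
Product length = (reverse-primer end) − (forward-primer start) + 1 = 107 − 69 + 1 = 39 bp.

39 bp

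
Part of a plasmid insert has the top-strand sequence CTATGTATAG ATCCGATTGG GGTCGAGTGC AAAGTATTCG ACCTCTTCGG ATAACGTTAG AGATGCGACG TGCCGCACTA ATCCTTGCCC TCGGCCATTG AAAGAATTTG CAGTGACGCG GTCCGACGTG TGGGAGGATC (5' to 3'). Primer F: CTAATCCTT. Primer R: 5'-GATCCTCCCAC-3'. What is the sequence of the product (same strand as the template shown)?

5'-CTAATCCTTGCCCTCGGCCATTGAAAGAATTTGCAGTGACGCGGTCCGACGTGTGGGAGGATC-3'

The forward primer matches the template at positions 78–86.
Reverse complement of the reverse primer: GTGGGAGGATC. This occurs on the top strand at positions 130–140.
The product is the template from position 78 through 140 (63 bp).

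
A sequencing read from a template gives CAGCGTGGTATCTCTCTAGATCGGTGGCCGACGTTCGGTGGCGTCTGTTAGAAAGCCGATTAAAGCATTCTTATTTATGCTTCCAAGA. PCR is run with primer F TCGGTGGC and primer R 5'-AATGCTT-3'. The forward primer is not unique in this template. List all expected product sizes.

The forward primer TCGGTGGC matches the top strand at positions 21–28, 35–42.
The reverse primer's reverse complement is AAGCATT, matching at positions 63–69.
Each forward site pairs with the reverse site to give a product ending at position 69: sizes 49, 35 bp.

49 bp, 35 bp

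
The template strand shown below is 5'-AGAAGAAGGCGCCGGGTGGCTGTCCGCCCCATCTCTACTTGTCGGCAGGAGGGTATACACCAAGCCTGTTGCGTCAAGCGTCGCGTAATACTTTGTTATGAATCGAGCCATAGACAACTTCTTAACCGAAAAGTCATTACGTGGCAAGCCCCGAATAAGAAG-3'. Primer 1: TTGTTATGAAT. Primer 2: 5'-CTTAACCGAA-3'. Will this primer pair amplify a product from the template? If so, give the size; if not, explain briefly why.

No product — both primers anneal to the same strand and extend in the same direction.

Primer 1 (TTGTTATGAAT) matches the top strand at positions 93–103 (3' end points downstream).
Primer 2 (CTTAACCGAA) also matches the top strand directly, at positions 121–130 — its reverse complement TTCGGTTAAG is not present.
Both primers anneal to the bottom strand with 3' ends pointing the same way, so neither can prime synthesis back toward the other.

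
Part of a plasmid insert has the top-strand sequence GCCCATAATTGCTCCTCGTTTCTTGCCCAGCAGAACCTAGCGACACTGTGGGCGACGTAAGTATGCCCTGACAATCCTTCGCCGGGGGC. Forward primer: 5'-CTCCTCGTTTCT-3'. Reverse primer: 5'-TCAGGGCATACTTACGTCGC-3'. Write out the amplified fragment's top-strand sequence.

5'-CTCCTCGTTTCTTGCCCAGCAGAACCTAGCGACACTGTGGGCGACGTAAGTATGCCCTGA-3'

Scanning the template, CTCCTCGTTTCT occurs at positions 12–23; this primer anneals to the bottom strand there with its 3' end pointing downstream.
Reverse complement of the reverse primer: GCGACGTAAGTATGCCCTGA. This occurs on the top strand at positions 52–71.
The product is the template from position 12 through 71 (60 bp).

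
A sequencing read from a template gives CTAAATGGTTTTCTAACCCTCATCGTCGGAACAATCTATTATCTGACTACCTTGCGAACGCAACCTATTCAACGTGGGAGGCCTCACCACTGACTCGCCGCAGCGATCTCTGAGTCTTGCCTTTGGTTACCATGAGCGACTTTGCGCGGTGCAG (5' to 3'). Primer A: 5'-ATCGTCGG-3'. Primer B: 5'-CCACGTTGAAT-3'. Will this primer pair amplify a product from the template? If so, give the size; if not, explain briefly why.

Primer A (ATCGTCGG) matches the top strand at positions 22–29; it acts as a forward primer.
Primer B's reverse complement is ATTCAACGTGG, matching the top strand at positions 67–77; it acts as a reverse primer.
The 3' ends face each other across positions 22–77, giving a 56 bp product.

Yes — a 56 bp product.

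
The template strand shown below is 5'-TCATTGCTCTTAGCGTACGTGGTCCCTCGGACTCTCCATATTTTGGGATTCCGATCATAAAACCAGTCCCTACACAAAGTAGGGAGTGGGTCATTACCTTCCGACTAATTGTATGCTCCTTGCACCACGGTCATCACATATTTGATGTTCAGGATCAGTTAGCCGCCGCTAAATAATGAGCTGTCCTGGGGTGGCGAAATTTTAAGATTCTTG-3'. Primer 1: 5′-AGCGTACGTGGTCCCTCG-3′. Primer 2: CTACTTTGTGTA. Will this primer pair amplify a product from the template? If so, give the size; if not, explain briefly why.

Primer 1 (AGCGTACGTGGTCCCTCG) matches the top strand at positions 12–29; it acts as a forward primer.
Primer 2's reverse complement is TACACAAAGTAG, matching the top strand at positions 71–82; it acts as a reverse primer.
The 3' ends face each other across positions 12–82, giving a 71 bp product.

Yes — a 71 bp product.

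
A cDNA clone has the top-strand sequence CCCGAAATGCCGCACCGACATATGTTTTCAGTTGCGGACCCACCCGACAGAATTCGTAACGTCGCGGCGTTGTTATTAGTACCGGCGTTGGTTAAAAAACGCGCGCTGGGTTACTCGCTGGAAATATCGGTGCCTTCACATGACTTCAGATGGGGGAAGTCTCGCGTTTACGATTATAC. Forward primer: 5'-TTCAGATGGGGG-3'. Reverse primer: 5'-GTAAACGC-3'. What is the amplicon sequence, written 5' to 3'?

5'-TTCAGATGGGGGAAGTCTCGCGTTTAC-3'

The forward primer matches the template at positions 145–156.
The reverse primer's reverse complement is GCGTTTAC, which matches the template at positions 164–171.
The product is the template from position 145 through 171 (27 bp).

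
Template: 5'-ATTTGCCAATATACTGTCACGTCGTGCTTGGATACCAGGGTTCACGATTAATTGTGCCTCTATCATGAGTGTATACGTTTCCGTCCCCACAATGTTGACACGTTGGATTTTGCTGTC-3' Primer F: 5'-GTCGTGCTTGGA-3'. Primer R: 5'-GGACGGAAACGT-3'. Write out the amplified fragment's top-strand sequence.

5'-GTCGTGCTTGGATACCAGGGTTCACGATTAATTGTGCCTCTATCATGAGTGTATACGTTTCCGTCC-3'

Forward primer GTCGTGCTTGGA is found on the top strand at positions 21–32.
The reverse primer's reverse complement is ACGTTTCCGTCC, which matches the template at positions 75–86.
The product is the template from position 21 through 86 (66 bp).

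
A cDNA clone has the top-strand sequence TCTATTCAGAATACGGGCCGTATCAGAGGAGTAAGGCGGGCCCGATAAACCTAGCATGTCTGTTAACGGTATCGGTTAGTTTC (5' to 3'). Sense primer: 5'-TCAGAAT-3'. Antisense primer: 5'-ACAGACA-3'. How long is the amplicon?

58 bp

The forward primer matches the template at positions 6–12.
Taking the reverse complement of ACAGACA gives TGTCTGT, found at positions 57–63 on the template; the primer anneals here to the top strand with its 3' end pointing upstream.
Amplicon spans positions 6–63: 58 bp.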